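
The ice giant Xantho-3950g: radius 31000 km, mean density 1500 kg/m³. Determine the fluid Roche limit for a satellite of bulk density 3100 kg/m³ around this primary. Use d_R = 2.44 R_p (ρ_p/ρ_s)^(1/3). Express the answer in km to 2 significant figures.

59000 km

d_R = 2.44 × 31000 km × (1500/3100)^(1/3)
    = 59000 km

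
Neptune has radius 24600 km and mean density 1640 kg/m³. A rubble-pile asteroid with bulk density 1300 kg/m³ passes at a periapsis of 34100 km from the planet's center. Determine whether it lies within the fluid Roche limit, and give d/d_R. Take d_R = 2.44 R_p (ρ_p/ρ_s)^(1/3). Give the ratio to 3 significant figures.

d_R = 2.44 × (24600 km) × (1640/1300)^(1/3) = 64860 km
d/d_R = (34100) / (64860) = 0.526
Since d/d_R < 1, the body is inside the Roche limit.

inside; d/d_R ≈ 0.526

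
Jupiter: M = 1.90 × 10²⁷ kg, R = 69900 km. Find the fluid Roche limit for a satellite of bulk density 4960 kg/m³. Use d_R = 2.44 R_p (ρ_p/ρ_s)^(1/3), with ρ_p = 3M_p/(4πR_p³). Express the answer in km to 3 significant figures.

1.10 × 10⁵ km

ρ_p = 3M_p/(4πR_p³) = 3 × (1.90 × 10²⁷) / (4π × (6.99 × 10⁷ m)³) = 1330 kg/m³
d_R = 2.44 × 69900 km × (1330/4960)^(1/3)
    = 1.10 × 10⁵ km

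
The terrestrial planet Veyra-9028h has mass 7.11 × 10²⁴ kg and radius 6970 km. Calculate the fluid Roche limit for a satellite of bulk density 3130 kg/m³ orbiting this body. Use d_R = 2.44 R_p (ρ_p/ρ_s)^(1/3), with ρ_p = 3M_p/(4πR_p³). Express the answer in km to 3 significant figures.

ρ_p = 3M_p/(4πR_p³) = 3 × (7.11 × 10²⁴) / (4π × (6.97 × 10⁶ m)³) = 5010 kg/m³
d_R = 2.44 × 6970 km × (5010/3130)^(1/3)
    = 19900 km

19900 km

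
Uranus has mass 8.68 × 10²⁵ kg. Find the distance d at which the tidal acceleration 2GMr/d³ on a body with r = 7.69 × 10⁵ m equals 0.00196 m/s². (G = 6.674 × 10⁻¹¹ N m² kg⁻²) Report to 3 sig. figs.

1.66 × 10⁸ m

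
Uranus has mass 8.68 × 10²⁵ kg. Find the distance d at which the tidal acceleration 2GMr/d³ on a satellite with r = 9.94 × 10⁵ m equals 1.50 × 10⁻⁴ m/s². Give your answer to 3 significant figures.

2GMr/d³ = a_tidal  ⇒  d = (2GMr / a_tidal)^(1/3)
d = (2 × 6.674×10⁻¹¹ × (8.68 × 10²⁵) × (9.94 × 10⁵) / (1.50 × 10⁻⁴))^(1/3)
  = 4.25 × 10⁸ m

4.25 × 10⁸ m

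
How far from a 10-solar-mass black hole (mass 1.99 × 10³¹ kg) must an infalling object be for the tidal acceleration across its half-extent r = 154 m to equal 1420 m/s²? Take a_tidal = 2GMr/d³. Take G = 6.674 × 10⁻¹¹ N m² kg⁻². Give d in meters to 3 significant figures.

2GMr/d³ = a_tidal  ⇒  d = (2GMr / a_tidal)^(1/3)
d = (2 × 6.674×10⁻¹¹ × (1.99 × 10³¹) × (154) / (1420))^(1/3)
  = 6.60 × 10⁶ m

6.60 × 10⁶ m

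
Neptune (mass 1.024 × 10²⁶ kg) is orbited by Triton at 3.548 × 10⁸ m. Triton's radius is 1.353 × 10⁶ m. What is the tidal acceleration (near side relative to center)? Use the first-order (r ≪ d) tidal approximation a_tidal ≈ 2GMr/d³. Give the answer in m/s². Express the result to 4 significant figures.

The tidal stretch is the gradient of GM/d² times the body's extent r, hence the 1/d³ dependence.
Δa = 2GMr/d³
   = 2 × (6.674 × 10⁻¹¹) × (1.024 × 10²⁶) × (1.353 × 10⁶) / (3.548 × 10⁸)³
   = 4.141 × 10⁻⁴ m/s²

4.141 × 10⁻⁴ m/s²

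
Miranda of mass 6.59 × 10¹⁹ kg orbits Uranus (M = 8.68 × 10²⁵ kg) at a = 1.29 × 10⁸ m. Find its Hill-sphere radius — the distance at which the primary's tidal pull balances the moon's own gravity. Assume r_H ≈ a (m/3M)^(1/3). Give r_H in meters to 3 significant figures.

r_H ≈ a (m/3M)^(1/3)
    = (1.29 × 10⁸) × (6.59 × 10¹⁹ / (3 × 8.68 × 10²⁵))^(1/3)
    = 8.16 × 10⁵ m

8.16 × 10⁵ m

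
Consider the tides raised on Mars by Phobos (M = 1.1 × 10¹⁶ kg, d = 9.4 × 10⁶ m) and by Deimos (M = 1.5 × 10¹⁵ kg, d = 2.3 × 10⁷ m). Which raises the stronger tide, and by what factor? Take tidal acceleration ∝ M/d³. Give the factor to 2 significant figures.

The tide-raising term goes as M/d³ (the gradient of a 1/d² field).
Phobos: (1.1 × 10¹⁶) / (9.4 × 10⁶)³ = 1.324 × 10⁻⁵
Deimos: (1.5 × 10¹⁵) / (2.3 × 10⁷)³ = 1.233 × 10⁻⁷
Ratio (larger/smaller) = 110

Phobos, by a factor of ≈ 110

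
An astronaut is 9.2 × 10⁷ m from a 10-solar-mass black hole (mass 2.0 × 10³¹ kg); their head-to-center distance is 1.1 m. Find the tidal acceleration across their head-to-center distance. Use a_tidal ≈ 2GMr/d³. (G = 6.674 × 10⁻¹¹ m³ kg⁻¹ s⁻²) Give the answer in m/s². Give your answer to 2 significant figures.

The tidal stretch is the gradient of GM/d² times the body's extent r, hence the 1/d³ dependence.
a_tidal = 2GMr/d³
        = 2 × (6.674 × 10⁻¹¹) × (2.0 × 10³¹) × (1.1) / (9.2 × 10⁷)³
        = 3.8 × 10⁻³ m/s²

3.8 × 10⁻³ m/s²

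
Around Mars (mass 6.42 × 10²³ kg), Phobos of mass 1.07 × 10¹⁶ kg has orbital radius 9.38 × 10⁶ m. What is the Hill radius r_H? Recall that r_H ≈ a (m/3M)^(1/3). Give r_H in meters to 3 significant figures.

1.66 × 10⁴ m

r_H ≈ a (m/3M)^(1/3)
    = (9.38 × 10⁶) × (1.07 × 10¹⁶ / (3 × 6.42 × 10²³))^(1/3)
    = 1.66 × 10⁴ m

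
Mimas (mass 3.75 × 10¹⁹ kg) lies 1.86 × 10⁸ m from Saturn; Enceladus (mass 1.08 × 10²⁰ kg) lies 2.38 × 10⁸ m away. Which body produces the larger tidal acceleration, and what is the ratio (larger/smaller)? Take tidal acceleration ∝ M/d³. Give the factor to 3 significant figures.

Compare M/d³ for the two perturbers:
Mimas: (3.75 × 10¹⁹) / (1.86 × 10⁸)³ = 5.828 × 10⁻⁶
Enceladus: (1.08 × 10²⁰) / (2.38 × 10⁸)³ = 8.011 × 10⁻⁶
Ratio (larger/smaller) = 1.37

Enceladus, by a factor of ≈ 1.37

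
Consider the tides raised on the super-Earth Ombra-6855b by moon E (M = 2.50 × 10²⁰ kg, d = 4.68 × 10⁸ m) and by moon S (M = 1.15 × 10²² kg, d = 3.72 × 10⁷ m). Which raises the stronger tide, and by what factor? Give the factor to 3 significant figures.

Moon S, by a factor of ≈ 91600

Compare M/d³ for the two perturbers:
Moon E: (2.50 × 10²⁰) / (4.68 × 10⁸)³ = 2.439 × 10⁻⁶
Moon S: (1.15 × 10²²) / (3.72 × 10⁷)³ = 2.234 × 10⁻¹
Ratio (larger/smaller) = 91600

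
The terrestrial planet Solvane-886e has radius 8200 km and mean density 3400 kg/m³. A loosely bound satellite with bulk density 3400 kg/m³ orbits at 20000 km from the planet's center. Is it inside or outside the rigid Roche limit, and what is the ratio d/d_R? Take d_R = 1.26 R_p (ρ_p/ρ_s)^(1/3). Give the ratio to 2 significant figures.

d_R = 1.26 × (8200 km) × (3400/3400)^(1/3) = 10330 km
d/d_R = (20000) / (10330) = 1.9
Since d/d_R > 1, the body is outside the Roche limit.

outside; d/d_R ≈ 1.9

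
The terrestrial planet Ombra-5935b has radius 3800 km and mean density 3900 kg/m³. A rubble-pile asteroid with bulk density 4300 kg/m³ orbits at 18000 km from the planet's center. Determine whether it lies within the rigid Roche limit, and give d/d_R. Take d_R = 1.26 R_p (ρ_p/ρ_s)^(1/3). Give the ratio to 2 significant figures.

d_R = 1.26 × (3800 km) × (3900/4300)^(1/3) = 4635 km
d/d_R = (18000) / (4635) = 3.9
Since d/d_R > 1, the body is outside the Roche limit.

outside; d/d_R ≈ 3.9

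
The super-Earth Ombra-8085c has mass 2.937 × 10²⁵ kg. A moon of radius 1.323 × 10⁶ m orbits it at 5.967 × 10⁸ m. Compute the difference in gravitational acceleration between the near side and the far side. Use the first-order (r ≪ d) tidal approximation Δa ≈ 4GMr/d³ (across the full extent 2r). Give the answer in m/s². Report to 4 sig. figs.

4.882 × 10⁻⁵ m/s²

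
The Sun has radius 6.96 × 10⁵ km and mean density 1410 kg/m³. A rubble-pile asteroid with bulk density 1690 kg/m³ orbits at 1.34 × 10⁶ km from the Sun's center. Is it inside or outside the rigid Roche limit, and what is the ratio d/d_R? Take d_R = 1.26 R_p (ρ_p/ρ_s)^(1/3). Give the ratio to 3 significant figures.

outside; d/d_R ≈ 1.62

d_R = 1.26 × (6.96 × 10⁵ km) × (1410/1690)^(1/3) = 8.256 × 10⁵ km
d/d_R = (1.34 × 10⁶) / (8.256 × 10⁵) = 1.62
Since d/d_R > 1, the body is outside the Roche limit.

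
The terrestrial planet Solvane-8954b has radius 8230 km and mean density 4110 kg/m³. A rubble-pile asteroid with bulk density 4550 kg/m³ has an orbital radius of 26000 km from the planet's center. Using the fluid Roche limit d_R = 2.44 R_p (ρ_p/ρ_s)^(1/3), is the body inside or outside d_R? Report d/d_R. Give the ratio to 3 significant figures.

outside; d/d_R ≈ 1.34

d_R = 2.44 × (8230 km) × (4110/4550)^(1/3) = 19410 km
d/d_R = (26000) / (19410) = 1.34
Since d/d_R > 1, the body is outside the Roche limit.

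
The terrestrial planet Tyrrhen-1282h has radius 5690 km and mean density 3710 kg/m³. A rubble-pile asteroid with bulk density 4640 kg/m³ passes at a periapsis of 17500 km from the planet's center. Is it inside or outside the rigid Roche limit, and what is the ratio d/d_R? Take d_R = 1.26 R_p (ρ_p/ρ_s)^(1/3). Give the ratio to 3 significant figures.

d_R = 1.26 × (5690 km) × (3710/4640)^(1/3) = 6654 km
d/d_R = (17500) / (6654) = 2.63
Since d/d_R > 1, the body is outside the Roche limit.

outside; d/d_R ≈ 2.63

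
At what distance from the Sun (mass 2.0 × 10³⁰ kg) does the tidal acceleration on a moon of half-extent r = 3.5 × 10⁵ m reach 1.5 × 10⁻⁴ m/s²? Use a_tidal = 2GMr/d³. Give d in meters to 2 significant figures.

8.5 × 10⁹ m

2GMr/d³ = a_tidal  ⇒  d = (2GMr / a_tidal)^(1/3)
d = (2 × 6.674×10⁻¹¹ × (2.0 × 10³⁰) × (3.5 × 10⁵) / (1.5 × 10⁻⁴))^(1/3)
  = 8.5 × 10⁹ m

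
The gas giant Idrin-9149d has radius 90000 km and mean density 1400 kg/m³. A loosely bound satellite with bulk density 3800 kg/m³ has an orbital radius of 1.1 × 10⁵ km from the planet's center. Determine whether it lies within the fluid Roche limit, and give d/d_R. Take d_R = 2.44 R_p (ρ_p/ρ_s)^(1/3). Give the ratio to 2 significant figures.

inside; d/d_R ≈ 0.70

d_R = 2.44 × (90000 km) × (1400/3800)^(1/3) = 1.574 × 10⁵ km
d/d_R = (1.1 × 10⁵) / (1.574 × 10⁵) = 0.70
Since d/d_R < 1, the body is inside the Roche limit.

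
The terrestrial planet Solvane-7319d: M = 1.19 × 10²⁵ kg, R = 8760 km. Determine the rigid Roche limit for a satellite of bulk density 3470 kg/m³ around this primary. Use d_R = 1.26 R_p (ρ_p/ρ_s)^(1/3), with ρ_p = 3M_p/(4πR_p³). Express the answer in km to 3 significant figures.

11800 km

ρ_p = 3M_p/(4πR_p³) = 3 × (1.19 × 10²⁵) / (4π × (8.76 × 10⁶ m)³) = 4230 kg/m³
d_R = 1.26 × 8760 km × (4230/3470)^(1/3)
    = 11800 km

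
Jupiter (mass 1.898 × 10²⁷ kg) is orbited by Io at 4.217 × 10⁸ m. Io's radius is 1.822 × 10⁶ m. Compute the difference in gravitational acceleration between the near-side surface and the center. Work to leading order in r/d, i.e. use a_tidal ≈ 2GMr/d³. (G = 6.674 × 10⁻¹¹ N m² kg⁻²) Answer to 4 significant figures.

6.155 × 10⁻³ m/s²

Since r ≪ d, expand the inverse-square field across one radius to get the leading 2GMr/d³ term.
a_tidal = 2GMr/d³
        = 2 × (6.674 × 10⁻¹¹) × (1.898 × 10²⁷) × (1.822 × 10⁶) / (4.217 × 10⁸)³
        = 6.155 × 10⁻³ m/s²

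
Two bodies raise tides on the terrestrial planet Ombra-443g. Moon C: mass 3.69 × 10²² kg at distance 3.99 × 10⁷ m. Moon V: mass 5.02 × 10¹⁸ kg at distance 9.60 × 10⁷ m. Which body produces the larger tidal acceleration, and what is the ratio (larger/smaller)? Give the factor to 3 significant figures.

Tidal stretch scales as M/d³; compute that for each body.
Moon C: (3.69 × 10²²) / (3.99 × 10⁷)³ = 5.809 × 10⁻¹
Moon V: (5.02 × 10¹⁸) / (9.60 × 10⁷)³ = 5.674 × 10⁻⁶
Ratio (larger/smaller) = 1.02 × 10⁵

Moon C, by a factor of ≈ 1.02 × 10⁵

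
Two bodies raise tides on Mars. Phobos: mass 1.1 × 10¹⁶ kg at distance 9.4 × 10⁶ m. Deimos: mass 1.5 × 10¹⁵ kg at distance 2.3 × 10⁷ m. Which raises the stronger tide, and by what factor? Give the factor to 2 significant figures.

The tide-raising term goes as M/d³ (the gradient of a 1/d² field).
Phobos: (1.1 × 10¹⁶) / (9.4 × 10⁶)³ = 1.324 × 10⁻⁵
Deimos: (1.5 × 10¹⁵) / (2.3 × 10⁷)³ = 1.233 × 10⁻⁷
Ratio (larger/smaller) = 110

Phobos, by a factor of ≈ 110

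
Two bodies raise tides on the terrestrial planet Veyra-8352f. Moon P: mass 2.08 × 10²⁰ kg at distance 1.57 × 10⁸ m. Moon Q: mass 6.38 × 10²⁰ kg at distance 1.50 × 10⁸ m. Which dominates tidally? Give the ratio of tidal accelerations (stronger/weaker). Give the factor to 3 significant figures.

Moon Q, by a factor of ≈ 3.52

Compare M/d³ for the two perturbers:
Moon P: (2.08 × 10²⁰) / (1.57 × 10⁸)³ = 5.375 × 10⁻⁵
Moon Q: (6.38 × 10²⁰) / (1.50 × 10⁸)³ = 1.890 × 10⁻⁴
Ratio (larger/smaller) = 3.52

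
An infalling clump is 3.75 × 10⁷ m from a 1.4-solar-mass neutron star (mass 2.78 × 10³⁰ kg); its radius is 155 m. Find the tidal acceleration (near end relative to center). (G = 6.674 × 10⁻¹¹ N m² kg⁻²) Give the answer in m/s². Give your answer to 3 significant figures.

1.09 m/s²

a_tidal = 2GMr/d³
        = 2 × (6.674 × 10⁻¹¹) × (2.78 × 10³⁰) × (155) / (3.75 × 10⁷)³
        = 1.09 m/s²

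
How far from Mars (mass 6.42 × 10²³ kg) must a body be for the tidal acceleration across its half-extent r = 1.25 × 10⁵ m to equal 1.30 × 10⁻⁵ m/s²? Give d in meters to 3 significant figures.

2GMr/d³ = a_tidal  ⇒  d = (2GMr / a_tidal)^(1/3)
d = (2 × 6.674×10⁻¹¹ × (6.42 × 10²³) × (1.25 × 10⁵) / (1.30 × 10⁻⁵))^(1/3)
  = 9.38 × 10⁷ m

9.38 × 10⁷ m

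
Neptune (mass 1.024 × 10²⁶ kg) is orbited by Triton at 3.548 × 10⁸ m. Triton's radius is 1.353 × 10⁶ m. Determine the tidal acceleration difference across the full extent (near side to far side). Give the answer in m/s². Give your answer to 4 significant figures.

8.281 × 10⁻⁴ m/s²

Near-to-far spans 2r, so the tidal difference is twice the near-to-center value: 4GMr/d³.
Δa = 4GMr/d³
   = 4 × (6.674 × 10⁻¹¹) × (1.024 × 10²⁶) × (1.353 × 10⁶) / (3.548 × 10⁸)³
   = 8.281 × 10⁻⁴ m/s²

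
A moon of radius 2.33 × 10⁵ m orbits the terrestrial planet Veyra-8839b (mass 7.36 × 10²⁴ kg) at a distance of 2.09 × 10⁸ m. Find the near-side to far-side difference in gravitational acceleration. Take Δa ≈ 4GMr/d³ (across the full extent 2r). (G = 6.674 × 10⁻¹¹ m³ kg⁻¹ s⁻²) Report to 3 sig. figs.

5.01 × 10⁻⁵ m/s²

Δa = 4GMr/d³
   = 4 × (6.674 × 10⁻¹¹) × (7.36 × 10²⁴) × (2.33 × 10⁵) / (2.09 × 10⁸)³
   = 5.01 × 10⁻⁵ m/s²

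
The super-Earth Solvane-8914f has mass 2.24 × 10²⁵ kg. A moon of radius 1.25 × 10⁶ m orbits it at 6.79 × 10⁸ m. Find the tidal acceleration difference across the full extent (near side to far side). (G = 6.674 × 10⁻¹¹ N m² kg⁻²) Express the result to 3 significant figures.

2.39 × 10⁻⁵ m/s²

Δa = 4GMr/d³
   = 4 × (6.674 × 10⁻¹¹) × (2.24 × 10²⁵) × (1.25 × 10⁶) / (6.79 × 10⁸)³
   = 2.39 × 10⁻⁵ m/s²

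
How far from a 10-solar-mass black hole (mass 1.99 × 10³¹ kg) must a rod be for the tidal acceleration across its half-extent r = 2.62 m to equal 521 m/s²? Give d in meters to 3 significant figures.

2.37 × 10⁶ m

2GMr/d³ = a_tidal  ⇒  d = (2GMr / a_tidal)^(1/3)
d = (2 × 6.674×10⁻¹¹ × (1.99 × 10³¹) × (2.62) / (521))^(1/3)
  = 2.37 × 10⁶ m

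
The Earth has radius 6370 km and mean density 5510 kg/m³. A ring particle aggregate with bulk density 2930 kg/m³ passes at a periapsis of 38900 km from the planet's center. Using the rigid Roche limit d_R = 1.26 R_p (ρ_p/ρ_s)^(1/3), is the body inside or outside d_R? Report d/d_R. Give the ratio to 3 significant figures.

outside; d/d_R ≈ 3.93

d_R = 1.26 × (6370 km) × (5510/2930)^(1/3) = 9907 km
d/d_R = (38900) / (9907) = 3.93
Since d/d_R > 1, the body is outside the Roche limit.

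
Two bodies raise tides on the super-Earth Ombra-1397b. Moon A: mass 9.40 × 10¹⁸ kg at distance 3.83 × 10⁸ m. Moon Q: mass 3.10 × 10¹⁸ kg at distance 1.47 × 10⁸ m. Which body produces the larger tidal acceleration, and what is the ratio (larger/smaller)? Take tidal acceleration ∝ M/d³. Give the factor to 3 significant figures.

Moon Q, by a factor of ≈ 5.83

Tidal acceleration ∝ M/d³, so compare M/d³ for each.
Moon A: (9.40 × 10¹⁸) / (3.83 × 10⁸)³ = 1.673 × 10⁻⁷
Moon Q: (3.10 × 10¹⁸) / (1.47 × 10⁸)³ = 9.759 × 10⁻⁷
Ratio (larger/smaller) = 5.83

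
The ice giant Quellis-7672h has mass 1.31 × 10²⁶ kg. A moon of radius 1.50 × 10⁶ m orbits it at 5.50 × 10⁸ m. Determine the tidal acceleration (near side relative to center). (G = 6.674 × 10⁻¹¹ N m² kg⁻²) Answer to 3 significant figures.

1.58 × 10⁻⁴ m/s²

Differencing GM/(d−r)² and GM/d² to first order in r/d gives 2GMr/d³.
Δa = 2GMr/d³
   = 2 × (6.674 × 10⁻¹¹) × (1.31 × 10²⁶) × (1.50 × 10⁶) / (5.50 × 10⁸)³
   = 1.58 × 10⁻⁴ m/s²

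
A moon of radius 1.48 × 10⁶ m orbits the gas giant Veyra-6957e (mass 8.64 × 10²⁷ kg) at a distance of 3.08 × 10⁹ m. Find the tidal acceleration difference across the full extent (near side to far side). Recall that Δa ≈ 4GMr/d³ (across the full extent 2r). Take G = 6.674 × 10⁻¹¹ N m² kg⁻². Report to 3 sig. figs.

1.17 × 10⁻⁴ m/s²

a_tidal = 4GMr/d³
        = 4 × (6.674 × 10⁻¹¹) × (8.64 × 10²⁷) × (1.48 × 10⁶) / (3.08 × 10⁹)³
        = 1.17 × 10⁻⁴ m/s²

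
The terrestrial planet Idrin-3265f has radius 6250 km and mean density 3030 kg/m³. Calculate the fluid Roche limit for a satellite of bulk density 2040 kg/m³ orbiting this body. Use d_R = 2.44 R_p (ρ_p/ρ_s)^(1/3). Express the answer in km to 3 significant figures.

17400 km

d_R = 2.44 × 6250 km × (3030/2040)^(1/3)
    = 17400 km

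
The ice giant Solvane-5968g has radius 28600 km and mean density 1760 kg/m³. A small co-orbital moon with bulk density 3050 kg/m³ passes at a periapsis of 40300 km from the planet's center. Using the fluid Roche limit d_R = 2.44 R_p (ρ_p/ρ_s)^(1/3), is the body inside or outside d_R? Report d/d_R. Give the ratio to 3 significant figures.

inside; d/d_R ≈ 0.694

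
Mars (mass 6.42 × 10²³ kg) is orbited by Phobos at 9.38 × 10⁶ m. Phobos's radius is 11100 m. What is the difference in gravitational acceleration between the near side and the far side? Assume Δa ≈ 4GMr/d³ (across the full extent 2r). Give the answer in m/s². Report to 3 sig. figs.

2.31 × 10⁻³ m/s²

a_tidal = 4GMr/d³
        = 4 × (6.674 × 10⁻¹¹) × (6.42 × 10²³) × (11100) / (9.38 × 10⁶)³
        = 2.31 × 10⁻³ m/s²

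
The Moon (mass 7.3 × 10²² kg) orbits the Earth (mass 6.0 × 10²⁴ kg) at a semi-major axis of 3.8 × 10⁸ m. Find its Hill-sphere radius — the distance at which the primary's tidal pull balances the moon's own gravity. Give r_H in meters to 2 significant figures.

r_H ≈ a (m/3M)^(1/3)
    = (3.8 × 10⁸) × (7.3 × 10²² / (3 × 6.0 × 10²⁴))^(1/3)
    = 6.1 × 10⁷ m

6.1 × 10⁷ m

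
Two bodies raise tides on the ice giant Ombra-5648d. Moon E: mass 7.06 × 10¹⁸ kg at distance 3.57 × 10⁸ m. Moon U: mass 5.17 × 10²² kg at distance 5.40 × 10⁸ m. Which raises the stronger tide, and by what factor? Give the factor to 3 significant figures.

Tidal stretch scales as M/d³; compute that for each body.
Moon E: (7.06 × 10¹⁸) / (3.57 × 10⁸)³ = 1.552 × 10⁻⁷
Moon U: (5.17 × 10²²) / (5.40 × 10⁸)³ = 3.283 × 10⁻⁴
Ratio (larger/smaller) = 2120

Moon U, by a factor of ≈ 2120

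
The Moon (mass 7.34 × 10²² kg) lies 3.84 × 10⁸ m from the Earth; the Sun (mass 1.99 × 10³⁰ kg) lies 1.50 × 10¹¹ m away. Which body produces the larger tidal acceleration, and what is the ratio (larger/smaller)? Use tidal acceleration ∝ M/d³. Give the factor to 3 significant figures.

The Moon, by a factor of ≈ 2.20

The tide-raising term goes as M/d³ (the gradient of a 1/d² field).
The Moon: (7.34 × 10²²) / (3.84 × 10⁸)³ = 1.296 × 10⁻³
The Sun: (1.99 × 10³⁰) / (1.50 × 10¹¹)³ = 5.896 × 10⁻⁴
Ratio (larger/smaller) = 2.20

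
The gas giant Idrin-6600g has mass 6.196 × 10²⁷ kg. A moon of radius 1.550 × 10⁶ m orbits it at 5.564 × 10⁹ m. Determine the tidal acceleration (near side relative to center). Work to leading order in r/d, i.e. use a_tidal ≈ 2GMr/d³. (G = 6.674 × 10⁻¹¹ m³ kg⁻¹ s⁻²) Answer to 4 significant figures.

Δg = 2GMr/d³
   = 2 × (6.674 × 10⁻¹¹) × (6.196 × 10²⁷) × (1.550 × 10⁶) / (5.564 × 10⁹)³
   = 7.442 × 10⁻⁶ m/s²

7.442 × 10⁻⁶ m/s²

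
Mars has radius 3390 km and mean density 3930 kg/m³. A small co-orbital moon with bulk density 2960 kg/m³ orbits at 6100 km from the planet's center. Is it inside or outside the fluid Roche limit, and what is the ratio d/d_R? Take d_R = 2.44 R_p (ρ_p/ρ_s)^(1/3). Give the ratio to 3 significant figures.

inside; d/d_R ≈ 0.671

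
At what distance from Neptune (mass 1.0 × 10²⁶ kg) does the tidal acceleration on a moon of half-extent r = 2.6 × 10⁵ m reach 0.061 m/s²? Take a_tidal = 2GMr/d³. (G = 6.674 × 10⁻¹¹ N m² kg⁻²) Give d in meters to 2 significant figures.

3.8 × 10⁷ m

2GMr/d³ = a_tidal  ⇒  d = (2GMr / a_tidal)^(1/3)
d = (2 × 6.674×10⁻¹¹ × (1.0 × 10²⁶) × (2.6 × 10⁵) / (0.061))^(1/3)
  = 3.8 × 10⁷ m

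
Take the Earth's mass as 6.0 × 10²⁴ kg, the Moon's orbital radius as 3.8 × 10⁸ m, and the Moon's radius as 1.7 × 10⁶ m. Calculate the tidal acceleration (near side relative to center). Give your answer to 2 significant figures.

2.5 × 10⁻⁵ m/s²

Since r ≪ d, expand the inverse-square field across one radius to get the leading 2GMr/d³ term.
Δa = 2GMr/d³
   = 2 × (6.674 × 10⁻¹¹) × (6.0 × 10²⁴) × (1.7 × 10⁶) / (3.8 × 10⁸)³
   = 2.5 × 10⁻⁵ m/s²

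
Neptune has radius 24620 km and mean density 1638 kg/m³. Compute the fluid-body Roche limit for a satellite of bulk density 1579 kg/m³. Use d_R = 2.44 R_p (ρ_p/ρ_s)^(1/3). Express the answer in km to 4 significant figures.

60810 km

d_R = 2.44 × 24620 km × (1638/1579)^(1/3)
    = 60810 km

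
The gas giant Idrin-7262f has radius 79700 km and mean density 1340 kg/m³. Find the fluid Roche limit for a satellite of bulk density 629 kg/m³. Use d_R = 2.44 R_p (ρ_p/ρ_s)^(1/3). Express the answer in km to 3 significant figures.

d_R = 2.44 × 79700 km × (1340/629)^(1/3)
    = 2.50 × 10⁵ km

2.50 × 10⁵ km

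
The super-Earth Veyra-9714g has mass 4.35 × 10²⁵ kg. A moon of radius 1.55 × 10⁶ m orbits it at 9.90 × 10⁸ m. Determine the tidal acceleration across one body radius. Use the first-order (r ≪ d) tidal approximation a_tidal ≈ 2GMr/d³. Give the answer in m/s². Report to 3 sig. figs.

Δg = 2GMr/d³
   = 2 × (6.674 × 10⁻¹¹) × (4.35 × 10²⁵) × (1.55 × 10⁶) / (9.90 × 10⁸)³
   = 9.28 × 10⁻⁶ m/s²

9.28 × 10⁻⁶ m/s²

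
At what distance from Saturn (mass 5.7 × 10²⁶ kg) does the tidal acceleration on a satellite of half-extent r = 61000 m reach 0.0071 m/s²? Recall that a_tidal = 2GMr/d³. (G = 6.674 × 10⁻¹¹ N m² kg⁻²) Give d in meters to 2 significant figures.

8.7 × 10⁷ m

2GMr/d³ = a_tidal  ⇒  d = (2GMr / a_tidal)^(1/3)
d = (2 × 6.674×10⁻¹¹ × (5.7 × 10²⁶) × (61000) / (0.0071))^(1/3)
  = 8.7 × 10⁷ m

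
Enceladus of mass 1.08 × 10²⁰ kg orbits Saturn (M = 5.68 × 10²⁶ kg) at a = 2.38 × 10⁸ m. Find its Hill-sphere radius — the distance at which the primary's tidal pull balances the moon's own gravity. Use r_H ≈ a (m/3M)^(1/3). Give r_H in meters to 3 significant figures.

r_H ≈ a (m/3M)^(1/3)
    = (2.38 × 10⁸) × (1.08 × 10²⁰ / (3 × 5.68 × 10²⁶))^(1/3)
    = 9.49 × 10⁵ m

9.49 × 10⁵ m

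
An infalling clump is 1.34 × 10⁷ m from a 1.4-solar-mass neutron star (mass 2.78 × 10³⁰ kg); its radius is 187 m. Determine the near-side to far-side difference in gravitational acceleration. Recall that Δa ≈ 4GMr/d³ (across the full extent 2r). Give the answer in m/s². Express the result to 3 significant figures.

Δa = 4GMr/d³
   = 4 × (6.674 × 10⁻¹¹) × (2.78 × 10³⁰) × (187) / (1.34 × 10⁷)³
   = 5.77 × 10¹ m/s²

5.77 × 10¹ m/s²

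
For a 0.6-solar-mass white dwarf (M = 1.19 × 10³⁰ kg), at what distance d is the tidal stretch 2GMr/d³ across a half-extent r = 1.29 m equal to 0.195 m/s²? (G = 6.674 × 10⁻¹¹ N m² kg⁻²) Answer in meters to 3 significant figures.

2GMr/d³ = a_tidal  ⇒  d = (2GMr / a_tidal)^(1/3)
d = (2 × 6.674×10⁻¹¹ × (1.19 × 10³⁰) × (1.29) / (0.195))^(1/3)
  = 1.02 × 10⁷ m

1.02 × 10⁷ m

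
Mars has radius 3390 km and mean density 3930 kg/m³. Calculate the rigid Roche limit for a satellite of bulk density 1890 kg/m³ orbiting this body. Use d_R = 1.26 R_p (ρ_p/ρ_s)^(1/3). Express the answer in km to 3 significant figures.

5450 km

d_R = 1.26 × 3390 km × (3930/1890)^(1/3)
    = 5450 km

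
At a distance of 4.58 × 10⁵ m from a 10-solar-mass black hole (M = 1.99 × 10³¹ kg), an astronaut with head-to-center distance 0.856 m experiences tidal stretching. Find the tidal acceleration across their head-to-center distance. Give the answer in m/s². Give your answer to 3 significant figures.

2.37 × 10⁴ m/s²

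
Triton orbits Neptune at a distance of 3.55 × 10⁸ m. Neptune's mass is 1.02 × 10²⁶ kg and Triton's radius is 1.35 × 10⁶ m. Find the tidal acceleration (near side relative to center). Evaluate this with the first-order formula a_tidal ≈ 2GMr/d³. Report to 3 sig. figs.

Δa = 2GMr/d³
   = 2 × (6.674 × 10⁻¹¹) × (1.02 × 10²⁶) × (1.35 × 10⁶) / (3.55 × 10⁸)³
   = 4.11 × 10⁻⁴ m/s²

4.11 × 10⁻⁴ m/s²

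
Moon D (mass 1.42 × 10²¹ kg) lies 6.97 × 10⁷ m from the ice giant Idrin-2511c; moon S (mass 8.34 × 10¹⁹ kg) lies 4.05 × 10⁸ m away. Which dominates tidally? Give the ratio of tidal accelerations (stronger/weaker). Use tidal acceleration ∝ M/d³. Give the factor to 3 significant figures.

Compare M/d³ for the two perturbers:
Moon D: (1.42 × 10²¹) / (6.97 × 10⁷)³ = 4.194 × 10⁻³
Moon S: (8.34 × 10¹⁹) / (4.05 × 10⁸)³ = 1.255 × 10⁻⁶
Ratio (larger/smaller) = 3340

Moon D, by a factor of ≈ 3340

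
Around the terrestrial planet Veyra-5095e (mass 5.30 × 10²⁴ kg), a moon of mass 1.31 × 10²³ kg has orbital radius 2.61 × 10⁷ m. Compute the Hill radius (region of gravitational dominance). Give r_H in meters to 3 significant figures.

5.27 × 10⁶ m

r_H ≈ a (m/3M)^(1/3)
    = (2.61 × 10⁷) × (1.31 × 10²³ / (3 × 5.30 × 10²⁴))^(1/3)
    = 5.27 × 10⁶ m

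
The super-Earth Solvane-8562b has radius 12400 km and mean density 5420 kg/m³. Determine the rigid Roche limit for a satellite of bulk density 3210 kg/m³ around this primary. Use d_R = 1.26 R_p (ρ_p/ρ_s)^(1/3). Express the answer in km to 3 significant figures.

18600 km

d_R = 1.26 × 12400 km × (5420/3210)^(1/3)
    = 18600 km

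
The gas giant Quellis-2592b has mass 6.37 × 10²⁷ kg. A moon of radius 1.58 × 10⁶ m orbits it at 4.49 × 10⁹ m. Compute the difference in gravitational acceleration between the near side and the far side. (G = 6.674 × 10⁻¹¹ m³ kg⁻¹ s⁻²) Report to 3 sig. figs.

Δg = 4GMr/d³
   = 4 × (6.674 × 10⁻¹¹) × (6.37 × 10²⁷) × (1.58 × 10⁶) / (4.49 × 10⁹)³
   = 2.97 × 10⁻⁵ m/s²

2.97 × 10⁻⁵ m/s²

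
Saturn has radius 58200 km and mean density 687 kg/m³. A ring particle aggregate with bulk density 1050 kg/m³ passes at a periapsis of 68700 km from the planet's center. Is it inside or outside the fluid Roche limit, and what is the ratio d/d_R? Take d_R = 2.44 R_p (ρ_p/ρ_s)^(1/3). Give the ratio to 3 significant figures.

d_R = 2.44 × (58200 km) × (687/1050)^(1/3) = 1.233 × 10⁵ km
d/d_R = (68700) / (1.233 × 10⁵) = 0.557
Since d/d_R < 1, the body is inside the Roche limit.

inside; d/d_R ≈ 0.557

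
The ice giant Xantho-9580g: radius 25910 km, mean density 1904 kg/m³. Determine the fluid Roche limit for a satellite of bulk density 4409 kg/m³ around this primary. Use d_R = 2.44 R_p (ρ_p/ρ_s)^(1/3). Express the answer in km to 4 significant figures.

47790 km

d_R = 2.44 × 25910 km × (1904/4409)^(1/3)
    = 47790 km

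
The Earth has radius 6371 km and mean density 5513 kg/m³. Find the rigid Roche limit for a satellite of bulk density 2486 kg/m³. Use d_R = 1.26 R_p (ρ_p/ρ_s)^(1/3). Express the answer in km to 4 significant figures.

10470 km

d_R = 1.26 × 6371 km × (5513/2486)^(1/3)
    = 10470 km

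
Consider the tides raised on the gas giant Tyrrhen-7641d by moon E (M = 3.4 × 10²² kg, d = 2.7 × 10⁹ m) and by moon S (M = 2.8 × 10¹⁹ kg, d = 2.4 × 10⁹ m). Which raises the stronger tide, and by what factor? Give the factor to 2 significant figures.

The tide-raising term goes as M/d³ (the gradient of a 1/d² field).
Moon E: (3.4 × 10²²) / (2.7 × 10⁹)³ = 1.727 × 10⁻⁶
Moon S: (2.8 × 10¹⁹) / (2.4 × 10⁹)³ = 2.025 × 10⁻⁹
Ratio (larger/smaller) = 850

Moon E, by a factor of ≈ 850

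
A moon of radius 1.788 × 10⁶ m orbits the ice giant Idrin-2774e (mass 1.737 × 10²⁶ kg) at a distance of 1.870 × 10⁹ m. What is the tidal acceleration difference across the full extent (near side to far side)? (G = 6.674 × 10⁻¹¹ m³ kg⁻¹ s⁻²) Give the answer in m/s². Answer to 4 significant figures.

Δa = 4GMr/d³
   = 4 × (6.674 × 10⁻¹¹) × (1.737 × 10²⁶) × (1.788 × 10⁶) / (1.870 × 10⁹)³
   = 1.268 × 10⁻⁵ m/s²

1.268 × 10⁻⁵ m/s²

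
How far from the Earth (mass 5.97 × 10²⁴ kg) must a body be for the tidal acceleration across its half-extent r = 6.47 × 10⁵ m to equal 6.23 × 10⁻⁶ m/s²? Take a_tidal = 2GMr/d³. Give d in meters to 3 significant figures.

4.36 × 10⁸ m

2GMr/d³ = a_tidal  ⇒  d = (2GMr / a_tidal)^(1/3)
d = (2 × 6.674×10⁻¹¹ × (5.97 × 10²⁴) × (6.47 × 10⁵) / (6.23 × 10⁻⁶))^(1/3)
  = 4.36 × 10⁸ m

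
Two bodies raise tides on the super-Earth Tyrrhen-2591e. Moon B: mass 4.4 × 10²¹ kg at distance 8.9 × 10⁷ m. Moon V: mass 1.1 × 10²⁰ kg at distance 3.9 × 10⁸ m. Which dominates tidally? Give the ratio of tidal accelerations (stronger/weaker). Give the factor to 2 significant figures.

Compare M/d³ for the two perturbers:
Moon B: (4.4 × 10²¹) / (8.9 × 10⁷)³ = 6.241 × 10⁻³
Moon V: (1.1 × 10²⁰) / (3.9 × 10⁸)³ = 1.854 × 10⁻⁶
Ratio (larger/smaller) = 3400

Moon B, by a factor of ≈ 3400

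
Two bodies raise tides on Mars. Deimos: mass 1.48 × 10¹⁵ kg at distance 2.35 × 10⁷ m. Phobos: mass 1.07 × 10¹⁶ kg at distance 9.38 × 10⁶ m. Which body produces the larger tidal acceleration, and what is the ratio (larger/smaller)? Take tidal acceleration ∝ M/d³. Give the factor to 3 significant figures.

Tidal acceleration ∝ M/d³, so compare M/d³ for each.
Deimos: (1.48 × 10¹⁵) / (2.35 × 10⁷)³ = 1.140 × 10⁻⁷
Phobos: (1.07 × 10¹⁶) / (9.38 × 10⁶)³ = 1.297 × 10⁻⁵
Ratio (larger/smaller) = 114

Phobos, by a factor of ≈ 114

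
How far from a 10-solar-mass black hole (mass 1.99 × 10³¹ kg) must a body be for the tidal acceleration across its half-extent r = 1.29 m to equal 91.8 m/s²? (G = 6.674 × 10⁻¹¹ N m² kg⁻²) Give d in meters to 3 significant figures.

3.34 × 10⁶ m

2GMr/d³ = a_tidal  ⇒  d = (2GMr / a_tidal)^(1/3)
d = (2 × 6.674×10⁻¹¹ × (1.99 × 10³¹) × (1.29) / (91.8))^(1/3)
  = 3.34 × 10⁶ m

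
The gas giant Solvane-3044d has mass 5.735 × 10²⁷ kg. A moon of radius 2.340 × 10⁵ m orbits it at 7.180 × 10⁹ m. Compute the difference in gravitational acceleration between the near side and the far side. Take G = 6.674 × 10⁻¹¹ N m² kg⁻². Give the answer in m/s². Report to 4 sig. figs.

a_tidal = 4GMr/d³
        = 4 × (6.674 × 10⁻¹¹) × (5.735 × 10²⁷) × (2.340 × 10⁵) / (7.180 × 10⁹)³
        = 9.679 × 10⁻⁷ m/s²

9.679 × 10⁻⁷ m/s²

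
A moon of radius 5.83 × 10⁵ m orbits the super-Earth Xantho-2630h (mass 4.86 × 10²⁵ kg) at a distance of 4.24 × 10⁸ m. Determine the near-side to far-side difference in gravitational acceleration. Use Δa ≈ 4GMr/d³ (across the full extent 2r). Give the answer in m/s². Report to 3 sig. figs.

9.92 × 10⁻⁵ m/s²

Near-to-far spans 2r, so the tidal difference is twice the near-to-center value: 4GMr/d³.
Δg = 4GMr/d³
   = 4 × (6.674 × 10⁻¹¹) × (4.86 × 10²⁵) × (5.83 × 10⁵) / (4.24 × 10⁸)³
   = 9.92 × 10⁻⁵ m/s²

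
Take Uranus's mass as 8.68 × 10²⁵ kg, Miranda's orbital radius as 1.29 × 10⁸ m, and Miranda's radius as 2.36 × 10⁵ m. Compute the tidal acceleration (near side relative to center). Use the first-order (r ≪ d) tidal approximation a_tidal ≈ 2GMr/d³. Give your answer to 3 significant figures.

Since r ≪ d, expand the inverse-square field across one radius to get the leading 2GMr/d³ term.
a_tidal = 2GMr/d³
        = 2 × (6.674 × 10⁻¹¹) × (8.68 × 10²⁵) × (2.36 × 10⁵) / (1.29 × 10⁸)³
        = 1.27 × 10⁻³ m/s²

1.27 × 10⁻³ m/s²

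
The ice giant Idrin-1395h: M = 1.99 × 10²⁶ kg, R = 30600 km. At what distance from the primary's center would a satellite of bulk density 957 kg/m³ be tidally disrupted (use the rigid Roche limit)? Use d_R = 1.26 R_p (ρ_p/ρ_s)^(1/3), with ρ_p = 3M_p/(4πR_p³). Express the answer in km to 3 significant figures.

46300 km

ρ_p = 3M_p/(4πR_p³) = 3 × (1.99 × 10²⁶) / (4π × (3.06 × 10⁷ m)³) = 1660 kg/m³
d_R = 1.26 × 30600 km × (1660/957)^(1/3)
    = 46300 km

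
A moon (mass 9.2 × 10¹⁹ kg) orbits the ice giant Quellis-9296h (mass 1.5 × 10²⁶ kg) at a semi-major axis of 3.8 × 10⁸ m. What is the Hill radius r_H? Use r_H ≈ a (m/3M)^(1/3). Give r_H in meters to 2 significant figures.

2.2 × 10⁶ m

r_H ≈ a (m/3M)^(1/3)
    = (3.8 × 10⁸) × (9.2 × 10¹⁹ / (3 × 1.5 × 10²⁶))^(1/3)
    = 2.2 × 10⁶ m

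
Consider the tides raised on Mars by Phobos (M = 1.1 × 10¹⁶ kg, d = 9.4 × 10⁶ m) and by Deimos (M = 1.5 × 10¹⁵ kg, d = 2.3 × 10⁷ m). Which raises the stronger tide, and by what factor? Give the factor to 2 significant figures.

Tidal acceleration ∝ M/d³, so compare M/d³ for each.
Phobos: (1.1 × 10¹⁶) / (9.4 × 10⁶)³ = 1.324 × 10⁻⁵
Deimos: (1.5 × 10¹⁵) / (2.3 × 10⁷)³ = 1.233 × 10⁻⁷
Ratio (larger/smaller) = 110

Phobos, by a factor of ≈ 110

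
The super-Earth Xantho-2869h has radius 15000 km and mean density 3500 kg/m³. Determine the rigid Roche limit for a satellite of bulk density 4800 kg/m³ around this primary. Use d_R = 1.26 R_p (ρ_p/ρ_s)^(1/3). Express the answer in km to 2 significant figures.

17000 km

d_R = 1.26 × 15000 km × (3500/4800)^(1/3)
    = 17000 km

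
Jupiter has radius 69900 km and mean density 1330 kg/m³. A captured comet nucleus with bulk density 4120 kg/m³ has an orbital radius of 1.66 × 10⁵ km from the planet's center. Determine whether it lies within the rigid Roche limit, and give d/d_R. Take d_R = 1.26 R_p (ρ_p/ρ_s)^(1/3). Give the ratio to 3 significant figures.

outside; d/d_R ≈ 2.75

d_R = 1.26 × (69900 km) × (1330/4120)^(1/3) = 60420 km
d/d_R = (1.66 × 10⁵) / (60420) = 2.75
Since d/d_R > 1, the body is outside the Roche limit.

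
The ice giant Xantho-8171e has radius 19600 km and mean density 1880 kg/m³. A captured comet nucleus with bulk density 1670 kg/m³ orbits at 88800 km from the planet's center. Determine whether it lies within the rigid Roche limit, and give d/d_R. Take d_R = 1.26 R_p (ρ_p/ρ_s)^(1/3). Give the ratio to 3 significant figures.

d_R = 1.26 × (19600 km) × (1880/1670)^(1/3) = 25690 km
d/d_R = (88800) / (25690) = 3.46
Since d/d_R > 1, the body is outside the Roche limit.

outside; d/d_R ≈ 3.46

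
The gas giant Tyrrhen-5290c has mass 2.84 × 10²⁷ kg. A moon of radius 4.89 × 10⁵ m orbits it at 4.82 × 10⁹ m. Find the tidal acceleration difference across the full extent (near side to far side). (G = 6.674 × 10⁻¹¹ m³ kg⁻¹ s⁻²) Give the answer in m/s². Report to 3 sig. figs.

3.31 × 10⁻⁶ m/s²

Δa = 4GMr/d³
   = 4 × (6.674 × 10⁻¹¹) × (2.84 × 10²⁷) × (4.89 × 10⁵) / (4.82 × 10⁹)³
   = 3.31 × 10⁻⁶ m/s²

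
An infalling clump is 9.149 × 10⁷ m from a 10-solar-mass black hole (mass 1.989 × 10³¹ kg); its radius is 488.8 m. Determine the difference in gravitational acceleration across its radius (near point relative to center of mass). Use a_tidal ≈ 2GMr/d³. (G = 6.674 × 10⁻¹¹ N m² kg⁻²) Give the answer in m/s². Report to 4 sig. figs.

1.695 m/s²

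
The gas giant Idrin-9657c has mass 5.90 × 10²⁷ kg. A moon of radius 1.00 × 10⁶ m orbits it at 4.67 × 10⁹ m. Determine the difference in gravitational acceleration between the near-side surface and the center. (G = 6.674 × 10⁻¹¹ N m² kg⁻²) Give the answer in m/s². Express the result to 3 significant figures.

7.73 × 10⁻⁶ m/s²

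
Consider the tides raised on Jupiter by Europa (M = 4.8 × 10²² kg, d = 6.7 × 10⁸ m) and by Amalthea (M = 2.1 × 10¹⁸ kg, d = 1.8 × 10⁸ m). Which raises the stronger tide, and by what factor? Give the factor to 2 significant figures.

Tidal acceleration ∝ M/d³, so compare M/d³ for each.
Europa: (4.8 × 10²²) / (6.7 × 10⁸)³ = 1.596 × 10⁻⁴
Amalthea: (2.1 × 10¹⁸) / (1.8 × 10⁸)³ = 3.601 × 10⁻⁷
Ratio (larger/smaller) = 440

Europa, by a factor of ≈ 440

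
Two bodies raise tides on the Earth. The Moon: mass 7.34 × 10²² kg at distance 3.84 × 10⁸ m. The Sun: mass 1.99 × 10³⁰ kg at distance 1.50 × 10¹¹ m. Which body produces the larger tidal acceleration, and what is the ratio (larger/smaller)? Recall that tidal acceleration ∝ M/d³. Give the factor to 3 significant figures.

Compare M/d³ for the two perturbers:
The Moon: (7.34 × 10²²) / (3.84 × 10⁸)³ = 1.296 × 10⁻³
The Sun: (1.99 × 10³⁰) / (1.50 × 10¹¹)³ = 5.896 × 10⁻⁴
Ratio (larger/smaller) = 2.20

The Moon, by a factor of ≈ 2.20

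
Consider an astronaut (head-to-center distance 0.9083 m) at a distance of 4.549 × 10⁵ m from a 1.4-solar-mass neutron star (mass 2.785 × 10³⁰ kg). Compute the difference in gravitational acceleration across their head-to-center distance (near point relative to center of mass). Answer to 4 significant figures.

Differencing GM/(d−r)² and GM/d² to first order in r/d gives 2GMr/d³.
Δg = 2GMr/d³
   = 2 × (6.674 × 10⁻¹¹) × (2.785 × 10³⁰) × (0.9083) / (4.549 × 10⁵)³
   = 3.587 × 10³ m/s²

3.587 × 10³ m/s²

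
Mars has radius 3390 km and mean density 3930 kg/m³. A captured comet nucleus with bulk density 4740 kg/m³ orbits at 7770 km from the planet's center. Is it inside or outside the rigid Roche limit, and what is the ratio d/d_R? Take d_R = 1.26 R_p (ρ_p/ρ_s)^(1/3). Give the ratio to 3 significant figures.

outside; d/d_R ≈ 1.94

d_R = 1.26 × (3390 km) × (3930/4740)^(1/3) = 4013 km
d/d_R = (7770) / (4013) = 1.94
Since d/d_R > 1, the body is outside the Roche limit.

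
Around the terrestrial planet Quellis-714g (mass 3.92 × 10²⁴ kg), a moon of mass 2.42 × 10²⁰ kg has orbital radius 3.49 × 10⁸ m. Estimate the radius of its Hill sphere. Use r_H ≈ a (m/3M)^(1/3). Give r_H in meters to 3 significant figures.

r_H ≈ a (m/3M)^(1/3)
    = (3.49 × 10⁸) × (2.42 × 10²⁰ / (3 × 3.92 × 10²⁴))^(1/3)
    = 9.56 × 10⁶ m

9.56 × 10⁶ m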